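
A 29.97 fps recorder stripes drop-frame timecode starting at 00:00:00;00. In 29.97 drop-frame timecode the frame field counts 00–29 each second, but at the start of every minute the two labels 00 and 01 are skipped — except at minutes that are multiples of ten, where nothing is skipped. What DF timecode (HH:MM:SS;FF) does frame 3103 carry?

Each 10-minute DF block holds 10 × 60 × 30 − 9 × 2 = 17982 frames. 3103 ÷ 17982 → 0 full blocks, remainder 3103.
Within the partial block the first minute is 1800 frames and each further minute 1798, so 1 further minute boundary passed. Total skipped labels = 18 × 0 + 2 × 1 = 2.
Non-drop label index = 3103 + 2 = 3105; at 30 labels/s that is 00:01:43:15, i.e. DF 00:01:43;15.

00:01:43;15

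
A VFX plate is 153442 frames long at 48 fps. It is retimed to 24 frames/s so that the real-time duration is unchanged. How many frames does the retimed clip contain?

76721 frames

Frames at target rate = 153442 × (24) / (48) = 76721.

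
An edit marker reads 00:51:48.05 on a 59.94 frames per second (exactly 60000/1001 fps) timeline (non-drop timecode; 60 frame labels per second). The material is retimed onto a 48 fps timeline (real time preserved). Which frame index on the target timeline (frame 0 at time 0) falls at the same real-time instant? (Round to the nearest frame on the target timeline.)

frame 149337

Source frame index: (0×3600 + 51×60 + 48) × 60 + 5 = 186485.
Real time: 186485 / (60000/1001) = 37334297/12000 s.
Target frame: (37334297/12000) × (48) = 37334297/250 ≈ 149337.188 → 149337.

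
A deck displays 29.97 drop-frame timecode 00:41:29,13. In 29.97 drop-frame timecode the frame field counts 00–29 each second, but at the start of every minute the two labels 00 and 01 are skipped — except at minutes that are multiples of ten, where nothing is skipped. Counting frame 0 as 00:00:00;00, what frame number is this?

As if non-drop at 30 labels/s: (0 × 3600 + 41 × 60 + 29) × 30 + 13 = 74683.
Minute boundaries passed: 41; those not divisible by 10: 41 − 4 = 37; dropped labels = 2 × 37 = 74.
Actual frame index = 74683 − 74 = 74609.

74609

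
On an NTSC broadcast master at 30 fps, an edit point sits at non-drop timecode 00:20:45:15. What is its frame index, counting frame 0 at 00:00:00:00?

Total seconds to the label: (0 × 3600 + 20 × 60 + 45) = 1245.
Frame index = 1245 × 30 + 15 = 37365.

frame 37365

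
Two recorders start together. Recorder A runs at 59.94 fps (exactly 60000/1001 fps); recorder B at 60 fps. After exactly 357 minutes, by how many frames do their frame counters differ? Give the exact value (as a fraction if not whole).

357 min = 21420 s.
A emits 60000/1001 × 21420 = 183600000/143 frames; B emits 60 × 21420 = 1285200.
Difference = 183600/143 frames (≈ 1283.9161); B is ahead of A.

183600/143 frames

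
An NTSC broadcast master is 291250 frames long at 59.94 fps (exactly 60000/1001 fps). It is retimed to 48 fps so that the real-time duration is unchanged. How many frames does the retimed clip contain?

233233 frames

Target frames = source frames × (target rate / source rate) = 291250 × (48)/(60000/1001) = 291250 × 1001/1250 = 233233.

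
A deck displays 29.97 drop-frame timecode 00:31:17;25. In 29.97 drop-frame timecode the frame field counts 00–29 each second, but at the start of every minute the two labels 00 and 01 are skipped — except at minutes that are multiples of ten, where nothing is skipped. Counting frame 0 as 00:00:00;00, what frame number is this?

Complete 10-minute blocks: 3, each 17982 frames → 53946.
Remaining 1 whole minute in the current block: 1800 + 0 × 1798 = 1800 frames.
Within the current minute: 17 × 30 + 25 − 2 = 533 (labels ;00/;01 skipped at this minute). Total = 53946 + 1800 + 533 = 56279.

56279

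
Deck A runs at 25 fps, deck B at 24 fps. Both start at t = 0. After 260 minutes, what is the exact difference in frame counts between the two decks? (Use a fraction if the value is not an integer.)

15600 frames

260 min = 15600 s.
A emits 25 × 15600 = 390000 frames; B emits 24 × 15600 = 374400.
Difference = 15600 frames; B is behind A.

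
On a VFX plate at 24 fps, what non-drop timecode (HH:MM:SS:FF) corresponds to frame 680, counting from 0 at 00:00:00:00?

00:00:28:08

680 ÷ 24 = 28 full seconds, remainder 8 frames.
28 s = 0 h 0 min 28 s.
Timecode: 00:00:28:08.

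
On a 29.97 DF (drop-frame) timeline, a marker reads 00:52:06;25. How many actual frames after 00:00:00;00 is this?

93711

As if non-drop at 30 labels/s: (0 × 3600 + 52 × 60 + 6) × 30 + 25 = 93805.
Minute boundaries passed: 52; those not divisible by 10: 52 − 5 = 47; dropped labels = 2 × 47 = 94.
Actual frame index = 93805 − 94 = 93711.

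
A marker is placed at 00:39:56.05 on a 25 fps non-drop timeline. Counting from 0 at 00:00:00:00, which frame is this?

59905

Total seconds to the label: (0 × 3600 + 39 × 60 + 56) = 2396.
Frame index = 2396 × 25 + 5 = 59905.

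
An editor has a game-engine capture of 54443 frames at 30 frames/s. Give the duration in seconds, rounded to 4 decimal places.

Running time = 54443 × 1/30 = 54443/30 s ≈ 1814.7667 s.

1814.7667 seconds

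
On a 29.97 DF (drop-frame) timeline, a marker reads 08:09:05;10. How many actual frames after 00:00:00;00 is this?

879478

As if non-drop at 30 labels/s: (8 × 3600 + 9 × 60 + 5) × 30 + 10 = 880360.
Minute boundaries passed: 489; those not divisible by 10: 489 − 48 = 441; dropped labels = 2 × 441 = 882.
Actual frame index = 880360 − 882 = 879478.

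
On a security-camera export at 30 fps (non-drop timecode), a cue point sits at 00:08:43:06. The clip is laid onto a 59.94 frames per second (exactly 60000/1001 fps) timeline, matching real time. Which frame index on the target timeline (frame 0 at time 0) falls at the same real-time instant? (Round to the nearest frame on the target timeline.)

frame 31361

Source frame index: (0×3600 + 8×60 + 43) × 30 + 6 = 15696.
Real time: 15696 / (30) = 2616/5 s.
Target frame: (2616/5) × (60000/1001) = 31392000/1001 ≈ 31360.639 → 31361.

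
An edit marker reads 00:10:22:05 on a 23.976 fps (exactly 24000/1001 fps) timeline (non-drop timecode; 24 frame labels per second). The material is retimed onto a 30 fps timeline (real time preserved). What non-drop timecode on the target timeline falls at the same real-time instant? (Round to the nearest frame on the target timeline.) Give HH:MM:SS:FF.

00:10:22:25

Source frame index: (0×3600 + 10×60 + 22) × 24 + 5 = 14933.
Real time: 14933 / (24000/1001) = 14947933/24000 s.
Target frame: (14947933/24000) × (30) = 14947933/800 ≈ 18684.916 → 18685.
At 30 labels/s: frame 18685 → 00:10:22:25.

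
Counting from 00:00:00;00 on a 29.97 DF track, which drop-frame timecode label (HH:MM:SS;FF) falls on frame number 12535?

Each 10-minute DF block holds 10 × 60 × 30 − 9 × 2 = 17982 frames. 12535 ÷ 17982 → 0 full blocks, remainder 12535.
Within the partial block the first minute is 1800 frames and each further minute 1798, so 6 further minute boundaries passed. Total skipped labels = 18 × 0 + 2 × 6 = 12.
Non-drop label index = 12535 + 12 = 12547; at 30 labels/s that is 00:06:58:07, i.e. DF 00:06:58;07.

00:06:58;07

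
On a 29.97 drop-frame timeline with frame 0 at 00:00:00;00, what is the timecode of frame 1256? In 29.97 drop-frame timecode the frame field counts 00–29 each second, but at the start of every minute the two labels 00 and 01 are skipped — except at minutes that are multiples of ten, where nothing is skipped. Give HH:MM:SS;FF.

00:00:41;26

Each 10-minute DF block holds 10 × 60 × 30 − 9 × 2 = 17982 frames. 1256 ÷ 17982 → 0 full blocks, remainder 1256.
Within the partial block the first minute is 1800 frames and each further minute 1798, so 0 further minute boundaries passed. Total skipped labels = 18 × 0 + 2 × 0 = 0.
Non-drop label index = 1256 + 0 = 1256; at 30 labels/s that is 00:00:41:26, i.e. DF 00:00:41;26.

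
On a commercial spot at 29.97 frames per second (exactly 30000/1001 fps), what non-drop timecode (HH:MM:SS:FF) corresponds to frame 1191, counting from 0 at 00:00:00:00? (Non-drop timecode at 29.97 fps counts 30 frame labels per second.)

00:00:39:21

1191 ÷ 30 = 39 full seconds, remainder 21 frames.
39 s = 0 h 0 min 39 s.
Timecode: 00:00:39:21.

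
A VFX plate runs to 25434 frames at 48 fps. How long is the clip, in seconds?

Running time = 25434 / (48) = 529.875 s.

529.875 seconds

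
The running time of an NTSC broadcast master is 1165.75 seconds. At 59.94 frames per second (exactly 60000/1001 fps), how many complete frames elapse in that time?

Frames = 1165.75 × 60000/1001 = 69945000/1001 ≈ 69875.1249.
Complete frames: 69875.

69875 frames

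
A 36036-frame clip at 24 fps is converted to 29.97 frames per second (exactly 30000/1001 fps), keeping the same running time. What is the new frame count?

Target frames = source frames × (target rate / source rate) = 36036 × (30000/1001)/(24) = 36036 × 1250/1001 = 45000.

45000 frames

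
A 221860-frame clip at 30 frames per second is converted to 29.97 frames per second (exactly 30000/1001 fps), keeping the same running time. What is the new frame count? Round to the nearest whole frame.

221638 frames

Frames at target rate = 221860 × (30000/1001) / (30) = 221860000/1001 ≈ 221638.362.
Nearest whole frame: 221638.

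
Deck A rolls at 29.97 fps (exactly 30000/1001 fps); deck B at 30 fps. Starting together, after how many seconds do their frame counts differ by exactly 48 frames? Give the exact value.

1601.6 seconds

The gap grows by |30 − 30000/1001| = 30/1001 frames per second.
Time for a 48-frame gap: 48 ÷ (30/1001) = 1601.6 s.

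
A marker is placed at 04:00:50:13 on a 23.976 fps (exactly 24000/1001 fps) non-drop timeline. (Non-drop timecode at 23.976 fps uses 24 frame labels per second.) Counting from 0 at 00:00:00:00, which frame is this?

346813

Total seconds to the label: (4 × 3600 + 0 × 60 + 50) = 14450.
Frame index = 14450 × 24 + 13 = 346813.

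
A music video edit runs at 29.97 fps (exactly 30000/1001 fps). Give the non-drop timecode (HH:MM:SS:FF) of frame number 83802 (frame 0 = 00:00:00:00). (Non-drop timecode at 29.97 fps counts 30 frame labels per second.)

83802 ÷ 30 = 2793 full seconds, remainder 12 frames.
2793 s = 0 h 46 min 33 s.
Timecode: 00:46:33:12.

00:46:33:12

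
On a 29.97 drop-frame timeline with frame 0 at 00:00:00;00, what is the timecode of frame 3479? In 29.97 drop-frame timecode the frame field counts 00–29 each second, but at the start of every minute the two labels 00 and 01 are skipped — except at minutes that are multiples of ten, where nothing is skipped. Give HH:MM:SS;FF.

00:01:56;01

Ten DF minutes hold 17982 frames, so frame 3479 lies in block 0 (frames 0–17981) with 3479 frames into that block.
The block's first minute is 1800 frames and the rest 1798 each; 3479 frames reaches minute 1, so 0 × 18 + 1 × 2 = 2 labels have been skipped so far.
Adding those back, label number 3479 + 2 = 3481 at 30 labels/s is 116 s + 1 f = 0 h 1 min 56 s frame 1, i.e. 00:01:56;01.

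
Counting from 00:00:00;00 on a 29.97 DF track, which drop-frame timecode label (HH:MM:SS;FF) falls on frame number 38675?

Ten DF minutes hold 17982 frames, so frame 38675 lies in block 2 (frames 35964–53945) with 2711 frames into that block.
The block's first minute is 1800 frames and the rest 1798 each; 2711 frames reaches minute 1, so 2 × 18 + 1 × 2 = 38 labels have been skipped so far.
Adding those back, label number 38675 + 38 = 38713 at 30 labels/s is 1290 s + 13 f = 0 h 21 min 30 s frame 13, i.e. 00:21:30;13.

00:21:30;13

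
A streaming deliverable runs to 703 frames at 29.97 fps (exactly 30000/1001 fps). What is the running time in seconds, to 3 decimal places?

23.457 seconds

Running time = 703 × 1001/30000 = 703703/30000 s ≈ 23.457 s.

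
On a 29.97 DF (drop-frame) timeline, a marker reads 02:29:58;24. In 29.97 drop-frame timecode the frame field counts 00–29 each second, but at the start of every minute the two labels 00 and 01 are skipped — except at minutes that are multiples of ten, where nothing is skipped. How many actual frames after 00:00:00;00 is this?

269694

As if non-drop at 30 labels/s: (2 × 3600 + 29 × 60 + 58) × 30 + 24 = 269964.
Minute boundaries passed: 149; those not divisible by 10: 149 − 14 = 135; dropped labels = 2 × 135 = 270.
Actual frame index = 269964 − 270 = 269694.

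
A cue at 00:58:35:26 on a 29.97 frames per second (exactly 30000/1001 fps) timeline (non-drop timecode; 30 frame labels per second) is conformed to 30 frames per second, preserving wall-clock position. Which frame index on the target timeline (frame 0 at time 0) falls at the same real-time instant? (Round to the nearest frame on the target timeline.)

frame 105581

Source frame index: (0×3600 + 58×60 + 35) × 30 + 26 = 105476.
Real time: 105476 / (30000/1001) = 26395369/7500 s.
Target frame: (26395369/7500) × (30) = 26395369/250 ≈ 105581.476 → 105581.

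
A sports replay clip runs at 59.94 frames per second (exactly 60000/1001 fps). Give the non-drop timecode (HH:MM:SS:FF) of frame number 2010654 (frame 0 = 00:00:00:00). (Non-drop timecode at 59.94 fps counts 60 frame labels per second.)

2010654 ÷ 60 = 33510 full seconds, remainder 54 frames.
33510 s = 9 h 18 min 30 s.
Timecode: 09:18:30:54.

09:18:30:54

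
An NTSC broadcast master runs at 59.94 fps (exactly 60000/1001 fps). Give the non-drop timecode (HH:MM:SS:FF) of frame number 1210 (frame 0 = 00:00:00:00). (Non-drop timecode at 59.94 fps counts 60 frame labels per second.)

00:00:20:10

1210 ÷ 60 = 20 full seconds, remainder 10 frames.
20 s = 0 h 0 min 20 s.
Timecode: 00:00:20:10.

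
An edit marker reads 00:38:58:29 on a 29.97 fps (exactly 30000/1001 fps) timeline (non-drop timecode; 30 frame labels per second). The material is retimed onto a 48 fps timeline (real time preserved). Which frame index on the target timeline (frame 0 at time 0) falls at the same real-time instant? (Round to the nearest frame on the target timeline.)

frame 112383

Source frame index: (0×3600 + 38×60 + 58) × 30 + 29 = 70169.
Real time: 70169 / (30000/1001) = 70239169/30000 s.
Target frame: (70239169/30000) × (48) = 70239169/625 ≈ 112382.670 → 112383.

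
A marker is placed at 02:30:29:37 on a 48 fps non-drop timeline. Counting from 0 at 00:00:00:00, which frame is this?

Total seconds to the label: (2 × 3600 + 30 × 60 + 29) = 9029.
Frame index = 9029 × 48 + 37 = 433429.

433429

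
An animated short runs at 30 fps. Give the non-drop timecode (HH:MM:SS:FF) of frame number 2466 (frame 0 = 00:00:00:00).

2466 ÷ 30 = 82 full seconds, remainder 6 frames.
82 s = 0 h 1 min 22 s.
Timecode: 00:01:22:06.

00:01:22:06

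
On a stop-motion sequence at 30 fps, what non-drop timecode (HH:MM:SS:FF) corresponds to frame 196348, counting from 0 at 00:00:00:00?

196348 ÷ 30 = 6544 full seconds, remainder 28 frames.
6544 s = 1 h 49 min 4 s.
Timecode: 01:49:04:28.

01:49:04:28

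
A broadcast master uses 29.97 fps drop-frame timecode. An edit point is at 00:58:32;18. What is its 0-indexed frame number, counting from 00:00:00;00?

105272

As if non-drop at 30 labels/s: (0 × 3600 + 58 × 60 + 32) × 30 + 18 = 105378.
Minute boundaries passed: 58; those not divisible by 10: 58 − 5 = 53; dropped labels = 2 × 53 = 106.
Actual frame index = 105378 − 106 = 105272.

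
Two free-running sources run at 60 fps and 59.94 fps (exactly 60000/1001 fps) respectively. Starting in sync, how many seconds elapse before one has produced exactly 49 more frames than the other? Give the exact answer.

The gap grows by |60000/1001 − 60| = 60/1001 frames per second.
Time for a 49-frame gap: 49 ÷ (60/1001) = 49049/60 s.

49049/60 seconds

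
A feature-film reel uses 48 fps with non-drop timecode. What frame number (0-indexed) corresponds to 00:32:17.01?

frame 92977

Total seconds to the label: (0 × 3600 + 32 × 60 + 17) = 1937.
Frame index = 1937 × 48 + 1 = 92977.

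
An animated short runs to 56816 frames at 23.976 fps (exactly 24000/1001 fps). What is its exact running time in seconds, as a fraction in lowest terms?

3554551/1500 seconds

Running time = 56816 ÷ (24000/1001) = 56816 × 1001/24000 = 3554551/1500 s.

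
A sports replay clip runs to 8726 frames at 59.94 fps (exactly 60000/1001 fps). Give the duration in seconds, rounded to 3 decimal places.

Running time = 8726 × 1001/60000 = 4367363/30000 s ≈ 145.579 s.

145.579 seconds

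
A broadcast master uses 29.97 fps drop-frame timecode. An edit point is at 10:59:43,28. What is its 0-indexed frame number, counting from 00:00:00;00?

1186330

Complete 10-minute blocks: 65, each 17982 frames → 1168830.
Remaining 9 whole minutes in the current block: 1800 + 8 × 1798 = 16184 frames.
Within the current minute: 43 × 30 + 28 − 2 = 1316 (labels ;00/;01 skipped at this minute). Total = 1168830 + 16184 + 1316 = 1186330.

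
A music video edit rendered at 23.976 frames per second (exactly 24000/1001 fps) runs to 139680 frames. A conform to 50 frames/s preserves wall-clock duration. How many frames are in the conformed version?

291291 frames

Target frames = source frames × (target rate / source rate) = 139680 × (50)/(24000/1001) = 139680 × 1001/480 = 291291.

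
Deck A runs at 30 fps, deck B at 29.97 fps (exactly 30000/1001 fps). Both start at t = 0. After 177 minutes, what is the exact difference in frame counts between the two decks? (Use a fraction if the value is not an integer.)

177 min = 10620 s.
A emits 30 × 10620 = 318600 frames; B emits 30000/1001 × 10620 = 318600000/1001.
Difference = 318600/1001 frames (≈ 318.2817); B is behind A.

318600/1001 frames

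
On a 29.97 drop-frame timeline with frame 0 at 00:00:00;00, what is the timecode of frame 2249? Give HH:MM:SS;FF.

Each 10-minute DF block holds 10 × 60 × 30 − 9 × 2 = 17982 frames. 2249 ÷ 17982 → 0 full blocks, remainder 2249.
Within the partial block the first minute is 1800 frames and each further minute 1798, so 1 further minute boundary passed. Total skipped labels = 18 × 0 + 2 × 1 = 2.
Non-drop label index = 2249 + 2 = 2251; at 30 labels/s that is 00:01:15:01, i.e. DF 00:01:15;01.

00:01:15;01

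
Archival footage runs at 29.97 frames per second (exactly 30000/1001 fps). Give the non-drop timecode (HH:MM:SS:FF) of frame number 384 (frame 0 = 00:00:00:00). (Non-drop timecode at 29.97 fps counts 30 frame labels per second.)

384 ÷ 30 = 12 full seconds, remainder 24 frames.
12 s = 0 h 0 min 12 s.
Timecode: 00:00:12:24.

00:00:12:24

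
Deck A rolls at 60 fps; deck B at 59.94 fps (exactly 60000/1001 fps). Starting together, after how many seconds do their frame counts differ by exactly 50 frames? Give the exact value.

5005/6 seconds

The gap grows by |60000/1001 − 60| = 60/1001 frames per second.
Time for a 50-frame gap: 50 ÷ (60/1001) = 5005/6 s.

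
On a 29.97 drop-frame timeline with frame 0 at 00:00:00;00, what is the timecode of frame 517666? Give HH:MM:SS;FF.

04:47:52;24

Ten DF minutes hold 17982 frames, so frame 517666 lies in block 28 (frames 503496–521477) with 14170 frames into that block.
The block's first minute is 1800 frames and the rest 1798 each; 14170 frames reaches minute 7, so 28 × 18 + 7 × 2 = 518 labels have been skipped so far.
Adding those back, label number 517666 + 518 = 518184 at 30 labels/s is 17272 s + 24 f = 4 h 47 min 52 s frame 24, i.e. 04:47:52;24.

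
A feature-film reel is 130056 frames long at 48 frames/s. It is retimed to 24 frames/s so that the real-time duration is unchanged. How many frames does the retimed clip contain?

Target frames = source frames × (target rate / source rate) = 130056 × (24)/(48) = 130056 × 1/2 = 65028.

65028 frames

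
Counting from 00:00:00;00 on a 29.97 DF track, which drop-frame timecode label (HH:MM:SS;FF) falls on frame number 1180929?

10:56:43;21

Each 10-minute DF block holds 10 × 60 × 30 − 9 × 2 = 17982 frames. 1180929 ÷ 17982 → 65 full blocks, remainder 12099.
Within the partial block the first minute is 1800 frames and each further minute 1798, so 6 further minute boundaries passed. Total skipped labels = 18 × 65 + 2 × 6 = 1182.
Non-drop label index = 1180929 + 1182 = 1182111; at 30 labels/s that is 10:56:43:21, i.e. DF 10:56:43;21.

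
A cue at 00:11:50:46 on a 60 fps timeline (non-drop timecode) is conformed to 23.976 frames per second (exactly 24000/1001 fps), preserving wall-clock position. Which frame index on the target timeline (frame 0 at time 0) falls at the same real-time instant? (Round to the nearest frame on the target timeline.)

frame 17041

Source frame index: (0×3600 + 11×60 + 50) × 60 + 46 = 42646.
Real time: 42646 / (60) = 21323/30 s.
Target frame: (21323/30) × (24000/1001) = 17058400/1001 ≈ 17041.359 → 17041.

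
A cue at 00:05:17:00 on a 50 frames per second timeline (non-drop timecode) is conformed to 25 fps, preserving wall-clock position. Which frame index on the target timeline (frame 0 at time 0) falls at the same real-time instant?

Source frame index: (0×3600 + 5×60 + 17) × 50 + 0 = 15850.
Real time: 15850 / (50) = 317 s.
Target frame: (317) × (25) = 7925.

frame 7925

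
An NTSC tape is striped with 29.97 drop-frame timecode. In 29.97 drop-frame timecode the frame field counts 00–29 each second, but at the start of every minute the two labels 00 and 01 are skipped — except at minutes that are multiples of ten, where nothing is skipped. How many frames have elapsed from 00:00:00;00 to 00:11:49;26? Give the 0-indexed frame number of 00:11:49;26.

21276

Complete 10-minute blocks: 1, each 17982 frames → 17982.
Remaining 1 whole minute in the current block: 1800 + 0 × 1798 = 1800 frames.
Within the current minute: 49 × 30 + 26 − 2 = 1494 (labels ;00/;01 skipped at this minute). Total = 17982 + 1800 + 1494 = 21276.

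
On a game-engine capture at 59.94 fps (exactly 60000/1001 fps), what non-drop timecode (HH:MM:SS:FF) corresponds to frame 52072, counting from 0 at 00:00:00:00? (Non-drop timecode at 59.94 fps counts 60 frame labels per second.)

52072 ÷ 60 = 867 full seconds, remainder 52 frames.
867 s = 0 h 14 min 27 s.
Timecode: 00:14:27:52.

00:14:27:52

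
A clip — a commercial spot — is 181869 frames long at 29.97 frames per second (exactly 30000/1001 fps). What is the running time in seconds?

Running time = 181869 / (30000/1001) = 6068.3623 s.

6068.3623 seconds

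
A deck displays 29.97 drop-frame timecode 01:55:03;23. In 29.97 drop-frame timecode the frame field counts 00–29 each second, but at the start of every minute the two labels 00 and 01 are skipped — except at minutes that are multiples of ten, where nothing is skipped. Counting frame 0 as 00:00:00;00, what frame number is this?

Complete 10-minute blocks: 11, each 17982 frames → 197802.
Remaining 5 whole minutes in the current block: 1800 + 4 × 1798 = 8992 frames.
Within the current minute: 3 × 30 + 23 − 2 = 111 (labels ;00/;01 skipped at this minute). Total = 197802 + 8992 + 111 = 206905.

206905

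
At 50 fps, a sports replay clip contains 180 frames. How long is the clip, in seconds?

Running time = 180 / (50) = 3.6 s.

3.6 seconds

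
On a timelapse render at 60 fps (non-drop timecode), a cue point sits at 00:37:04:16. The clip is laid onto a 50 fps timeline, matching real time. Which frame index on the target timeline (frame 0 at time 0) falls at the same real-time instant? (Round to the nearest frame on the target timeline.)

Source frame index: (0×3600 + 37×60 + 4) × 60 + 16 = 133456.
Real time: 133456 / (60) = 33364/15 s.
Target frame: (33364/15) × (50) = 333640/3 ≈ 111213.333 → 111213.

frame 111213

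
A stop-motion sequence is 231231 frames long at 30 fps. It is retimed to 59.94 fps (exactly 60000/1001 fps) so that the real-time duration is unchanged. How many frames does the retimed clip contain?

462000 frames

Target frames = source frames × (target rate / source rate) = 231231 × (60000/1001)/(30) = 231231 × 2000/1001 = 462000.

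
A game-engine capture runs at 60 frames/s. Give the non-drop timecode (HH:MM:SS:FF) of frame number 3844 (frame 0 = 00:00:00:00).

3844 ÷ 60 = 64 full seconds, remainder 4 frames.
64 s = 0 h 1 min 4 s.
Timecode: 00:01:04:04.

00:01:04:04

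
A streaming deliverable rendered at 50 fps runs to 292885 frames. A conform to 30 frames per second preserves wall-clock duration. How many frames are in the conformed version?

Target frames = source frames × (target rate / source rate) = 292885 × (30)/(50) = 292885 × 3/5 = 175731.

175731 frames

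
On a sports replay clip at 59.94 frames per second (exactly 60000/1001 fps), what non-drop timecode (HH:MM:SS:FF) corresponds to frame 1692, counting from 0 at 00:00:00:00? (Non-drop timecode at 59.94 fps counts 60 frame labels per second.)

00:00:28:12

1692 ÷ 60 = 28 full seconds, remainder 12 frames.
28 s = 0 h 0 min 28 s.
Timecode: 00:00:28:12.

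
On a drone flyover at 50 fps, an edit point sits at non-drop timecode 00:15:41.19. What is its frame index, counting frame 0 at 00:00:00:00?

Total seconds to the label: (0 × 3600 + 15 × 60 + 41) = 941.
Frame index = 941 × 50 + 19 = 47069.

47069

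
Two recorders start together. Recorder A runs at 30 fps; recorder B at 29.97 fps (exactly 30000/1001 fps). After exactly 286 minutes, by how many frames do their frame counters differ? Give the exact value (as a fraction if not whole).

286 min = 17160 s.
A emits 30 × 17160 = 514800 frames; B emits 30000/1001 × 17160 = 3600000/7.
Difference = 3600/7 frames (≈ 514.2857); B is behind A.

3600/7 frames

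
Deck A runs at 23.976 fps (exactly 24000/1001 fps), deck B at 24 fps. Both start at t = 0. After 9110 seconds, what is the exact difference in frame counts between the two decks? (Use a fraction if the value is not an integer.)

A emits 24000/1001 × 9110 = 218640000/1001 frames; B emits 24 × 9110 = 218640.
Difference = 218640/1001 frames (≈ 218.4216); B is ahead of A.

218640/1001 frames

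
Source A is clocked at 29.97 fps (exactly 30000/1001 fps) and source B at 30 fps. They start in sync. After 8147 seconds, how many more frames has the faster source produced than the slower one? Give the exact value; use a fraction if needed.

A emits 30000/1001 × 8147 = 244410000/1001 frames; B emits 30 × 8147 = 244410.
Difference = 244410/1001 frames (≈ 244.1658); B is ahead of A.

244410/1001 frames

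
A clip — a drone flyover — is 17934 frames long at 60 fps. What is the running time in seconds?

Running time = 17934 / (60) = 298.9 s.

298.9 seconds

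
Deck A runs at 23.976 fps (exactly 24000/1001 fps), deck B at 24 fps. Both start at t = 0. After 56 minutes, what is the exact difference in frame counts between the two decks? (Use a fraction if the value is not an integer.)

11520/143 frames

56 min = 3360 s.
A emits 24000/1001 × 3360 = 11520000/143 frames; B emits 24 × 3360 = 80640.
Difference = 11520/143 frames (≈ 80.5594); B is ahead of A.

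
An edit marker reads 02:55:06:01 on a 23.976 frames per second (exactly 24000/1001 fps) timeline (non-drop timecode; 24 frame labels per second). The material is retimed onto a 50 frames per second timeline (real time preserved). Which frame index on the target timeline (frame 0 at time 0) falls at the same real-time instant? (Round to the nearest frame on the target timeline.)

Source frame index: (2×3600 + 55×60 + 6) × 24 + 1 = 252145.
Real time: 252145 / (24000/1001) = 50479429/4800 s.
Target frame: (50479429/4800) × (50) = 50479429/96 ≈ 525827.385 → 525827.

frame 525827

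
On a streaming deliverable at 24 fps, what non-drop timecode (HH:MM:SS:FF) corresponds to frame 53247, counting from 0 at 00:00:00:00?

53247 ÷ 24 = 2218 full seconds, remainder 15 frames.
2218 s = 0 h 36 min 58 s.
Timecode: 00:36:58:15.

00:36:58:15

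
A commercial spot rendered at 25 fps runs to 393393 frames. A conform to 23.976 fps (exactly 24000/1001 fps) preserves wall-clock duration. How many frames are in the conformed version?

377280 frames

Target frames = source frames × (target rate / source rate) = 393393 × (24000/1001)/(25) = 393393 × 960/1001 = 377280.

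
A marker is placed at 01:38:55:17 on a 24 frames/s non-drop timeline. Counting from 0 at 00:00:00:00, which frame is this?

Total seconds to the label: (1 × 3600 + 38 × 60 + 55) = 5935.
Frame index = 5935 × 24 + 17 = 142457.

142457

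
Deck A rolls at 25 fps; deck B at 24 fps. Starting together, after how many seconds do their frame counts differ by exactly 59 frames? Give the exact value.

59 seconds

The gap grows by |24 − 25| = 1 frame per second.
Time for a 59-frame gap: 59 ÷ (1) = 59 s.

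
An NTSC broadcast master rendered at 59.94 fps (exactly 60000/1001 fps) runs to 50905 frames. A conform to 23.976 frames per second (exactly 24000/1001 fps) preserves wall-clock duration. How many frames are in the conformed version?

Target frames = source frames × (target rate / source rate) = 50905 × (24000/1001)/(60000/1001) = 50905 × 2/5 = 20362.

20362 frames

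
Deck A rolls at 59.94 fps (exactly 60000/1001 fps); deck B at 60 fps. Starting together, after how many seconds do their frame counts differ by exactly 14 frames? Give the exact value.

7007/30 seconds

The gap grows by |60 − 60000/1001| = 60/1001 frames per second.
Time for a 14-frame gap: 14 ÷ (60/1001) = 7007/30 s.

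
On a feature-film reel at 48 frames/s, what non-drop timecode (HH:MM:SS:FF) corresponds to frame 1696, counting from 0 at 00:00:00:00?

1696 ÷ 48 = 35 full seconds, remainder 16 frames.
35 s = 0 h 0 min 35 s.
Timecode: 00:00:35:16.

00:00:35:16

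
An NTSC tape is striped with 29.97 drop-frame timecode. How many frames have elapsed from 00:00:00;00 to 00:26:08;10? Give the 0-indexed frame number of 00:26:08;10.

47002

Complete 10-minute blocks: 2, each 17982 frames → 35964.
Remaining 6 whole minutes in the current block: 1800 + 5 × 1798 = 10790 frames.
Within the current minute: 8 × 30 + 10 − 2 = 248 (labels ;00/;01 skipped at this minute). Total = 35964 + 10790 + 248 = 47002.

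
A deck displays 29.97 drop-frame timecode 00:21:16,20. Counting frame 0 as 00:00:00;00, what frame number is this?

As if non-drop at 30 labels/s: (0 × 3600 + 21 × 60 + 16) × 30 + 20 = 38300.
Minute boundaries passed: 21; those not divisible by 10: 21 − 2 = 19; dropped labels = 2 × 19 = 38.
Actual frame index = 38300 − 38 = 38262.

38262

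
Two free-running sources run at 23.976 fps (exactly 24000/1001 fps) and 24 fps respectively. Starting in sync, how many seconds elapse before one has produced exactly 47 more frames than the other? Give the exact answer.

The gap grows by |24 − 24000/1001| = 24/1001 frames per second.
Time for a 47-frame gap: 47 ÷ (24/1001) = 47047/24 s.

47047/24 seconds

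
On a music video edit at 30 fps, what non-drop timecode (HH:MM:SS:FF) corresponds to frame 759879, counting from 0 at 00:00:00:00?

07:02:09:09

759879 ÷ 30 = 25329 full seconds, remainder 9 frames.
25329 s = 7 h 2 min 9 s.
Timecode: 07:02:09:09.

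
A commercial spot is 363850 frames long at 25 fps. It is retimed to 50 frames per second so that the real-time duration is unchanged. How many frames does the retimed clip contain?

727700 frames

Frames at target rate = 363850 × (50) / (25) = 727700.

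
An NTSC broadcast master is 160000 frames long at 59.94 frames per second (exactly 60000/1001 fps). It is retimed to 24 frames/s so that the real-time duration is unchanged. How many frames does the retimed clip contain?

Target frames = source frames × (target rate / source rate) = 160000 × (24)/(60000/1001) = 160000 × 1001/2500 = 64064.

64064 frames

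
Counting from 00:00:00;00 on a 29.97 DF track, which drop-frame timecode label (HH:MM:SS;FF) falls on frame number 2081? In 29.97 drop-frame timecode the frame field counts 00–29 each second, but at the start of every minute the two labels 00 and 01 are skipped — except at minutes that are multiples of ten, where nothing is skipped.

00:01:09;13

Ten DF minutes hold 17982 frames, so frame 2081 lies in block 0 (frames 0–17981) with 2081 frames into that block.
The block's first minute is 1800 frames and the rest 1798 each; 2081 frames reaches minute 1, so 0 × 18 + 1 × 2 = 2 labels have been skipped so far.
Adding those back, label number 2081 + 2 = 2083 at 30 labels/s is 69 s + 13 f = 0 h 1 min 9 s frame 13, i.e. 00:01:09;13.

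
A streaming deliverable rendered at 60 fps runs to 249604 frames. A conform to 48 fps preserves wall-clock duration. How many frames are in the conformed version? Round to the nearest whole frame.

199683 frames

Frames at target rate = 249604 × (48) / (60) = 998416/5 ≈ 199683.200.
Nearest whole frame: 199683.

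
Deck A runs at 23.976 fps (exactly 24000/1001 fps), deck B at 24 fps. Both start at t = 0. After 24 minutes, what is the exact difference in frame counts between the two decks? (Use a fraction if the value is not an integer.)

24 min = 1440 s.
A emits 24000/1001 × 1440 = 34560000/1001 frames; B emits 24 × 1440 = 34560.
Difference = 34560/1001 frames (≈ 34.5255); B is ahead of A.

34560/1001 frames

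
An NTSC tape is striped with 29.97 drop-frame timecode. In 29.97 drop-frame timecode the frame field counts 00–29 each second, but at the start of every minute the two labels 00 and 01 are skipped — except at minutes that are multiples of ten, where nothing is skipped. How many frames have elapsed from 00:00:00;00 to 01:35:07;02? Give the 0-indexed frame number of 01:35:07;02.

As if non-drop at 30 labels/s: (1 × 3600 + 35 × 60 + 7) × 30 + 2 = 171212.
Minute boundaries passed: 95; those not divisible by 10: 95 − 9 = 86; dropped labels = 2 × 86 = 172.
Actual frame index = 171212 − 172 = 171040.

171040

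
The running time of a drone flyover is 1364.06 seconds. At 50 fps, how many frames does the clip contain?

Frames = 1364.06 × 50 = 68203.

68203 frames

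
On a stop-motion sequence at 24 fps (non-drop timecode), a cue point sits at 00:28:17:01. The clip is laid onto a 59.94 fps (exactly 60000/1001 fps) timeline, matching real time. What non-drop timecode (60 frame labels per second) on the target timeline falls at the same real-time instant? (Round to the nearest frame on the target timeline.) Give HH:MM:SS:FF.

00:28:15:21

Source frame index: (0×3600 + 28×60 + 17) × 24 + 1 = 40729.
Real time: 40729 / (24) = 40729/24 s.
Target frame: (40729/24) × (60000/1001) = 7832500/77 ≈ 101720.779 → 101721.
At 60 labels/s: frame 101721 → 00:28:15:21.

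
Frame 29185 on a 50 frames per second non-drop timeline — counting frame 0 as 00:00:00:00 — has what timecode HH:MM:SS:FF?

29185 ÷ 50 = 583 full seconds, remainder 35 frames.
583 s = 0 h 9 min 43 s.
Timecode: 00:09:43:35.

00:09:43:35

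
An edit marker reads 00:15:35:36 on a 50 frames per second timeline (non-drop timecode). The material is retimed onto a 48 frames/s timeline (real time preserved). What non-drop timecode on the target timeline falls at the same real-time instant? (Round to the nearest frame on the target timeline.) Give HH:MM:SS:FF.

Source frame index: (0×3600 + 15×60 + 35) × 50 + 36 = 46786.
Real time: 46786 / (50) = 23393/25 s.
Target frame: (23393/25) × (48) = 1122864/25 ≈ 44914.560 → 44915.
At 48 labels/s: frame 44915 → 00:15:35:35.

00:15:35:35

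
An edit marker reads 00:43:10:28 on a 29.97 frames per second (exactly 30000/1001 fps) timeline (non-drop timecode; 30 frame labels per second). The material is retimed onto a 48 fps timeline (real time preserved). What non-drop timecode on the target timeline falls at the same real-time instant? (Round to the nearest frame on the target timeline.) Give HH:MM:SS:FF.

00:43:13:25

Source frame index: (0×3600 + 43×60 + 10) × 30 + 28 = 77728.
Real time: 77728 / (30000/1001) = 4862858/1875 s.
Target frame: (4862858/1875) × (48) = 77805728/625 ≈ 124489.165 → 124489.
At 48 labels/s: frame 124489 → 00:43:13:25.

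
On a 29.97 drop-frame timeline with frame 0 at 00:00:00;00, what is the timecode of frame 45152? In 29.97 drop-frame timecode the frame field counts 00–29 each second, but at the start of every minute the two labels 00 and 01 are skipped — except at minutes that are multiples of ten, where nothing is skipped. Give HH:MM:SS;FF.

Ten DF minutes hold 17982 frames, so frame 45152 lies in block 2 (frames 35964–53945) with 9188 frames into that block.
The block's first minute is 1800 frames and the rest 1798 each; 9188 frames reaches minute 5, so 2 × 18 + 5 × 2 = 46 labels have been skipped so far.
Adding those back, label number 45152 + 46 = 45198 at 30 labels/s is 1506 s + 18 f = 0 h 25 min 6 s frame 18, i.e. 00:25:06;18.

00:25:06;18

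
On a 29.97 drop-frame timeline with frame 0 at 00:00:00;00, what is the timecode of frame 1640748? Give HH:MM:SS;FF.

Each 10-minute DF block holds 10 × 60 × 30 − 9 × 2 = 17982 frames. 1640748 ÷ 17982 → 91 full blocks, remainder 4386.
Within the partial block the first minute is 1800 frames and each further minute 1798, so 2 further minute boundaries passed. Total skipped labels = 18 × 91 + 2 × 2 = 1642.
Non-drop label index = 1640748 + 1642 = 1642390; at 30 labels/s that is 15:12:26:10, i.e. DF 15:12:26;10.

15:12:26;10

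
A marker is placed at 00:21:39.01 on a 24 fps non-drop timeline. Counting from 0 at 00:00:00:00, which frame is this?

Total seconds to the label: (0 × 3600 + 21 × 60 + 39) = 1299.
Frame index = 1299 × 24 + 1 = 31177.

31177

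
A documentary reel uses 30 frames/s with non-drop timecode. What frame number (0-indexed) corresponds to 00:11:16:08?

20288

Total seconds to the label: (0 × 3600 + 11 × 60 + 16) = 676.
Frame index = 676 × 30 + 8 = 20288.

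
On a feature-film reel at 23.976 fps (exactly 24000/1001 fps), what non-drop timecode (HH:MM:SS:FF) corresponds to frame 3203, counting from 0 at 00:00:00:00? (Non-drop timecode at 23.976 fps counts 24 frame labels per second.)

00:02:13:11

3203 ÷ 24 = 133 full seconds, remainder 11 frames.
133 s = 0 h 2 min 13 s.
Timecode: 00:02:13:11.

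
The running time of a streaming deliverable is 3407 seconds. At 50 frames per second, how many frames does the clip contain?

Frames = 3407 × 50 = 170350.

170350 frames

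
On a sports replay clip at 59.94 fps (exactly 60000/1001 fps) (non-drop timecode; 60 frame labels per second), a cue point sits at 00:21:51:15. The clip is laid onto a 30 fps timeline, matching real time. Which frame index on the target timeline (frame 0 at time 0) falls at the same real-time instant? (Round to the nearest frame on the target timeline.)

Source frame index: (0×3600 + 21×60 + 51) × 60 + 15 = 78675.
Real time: 78675 / (60000/1001) = 1050049/800 s.
Target frame: (1050049/800) × (30) = 3150147/80 ≈ 39376.838 → 39377.

frame 39377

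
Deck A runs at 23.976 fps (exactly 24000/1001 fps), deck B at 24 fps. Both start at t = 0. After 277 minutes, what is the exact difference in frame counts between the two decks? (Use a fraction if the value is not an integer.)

277 min = 16620 s.
A emits 24000/1001 × 16620 = 398880000/1001 frames; B emits 24 × 16620 = 398880.
Difference = 398880/1001 frames (≈ 398.4815); B is ahead of A.

398880/1001 frames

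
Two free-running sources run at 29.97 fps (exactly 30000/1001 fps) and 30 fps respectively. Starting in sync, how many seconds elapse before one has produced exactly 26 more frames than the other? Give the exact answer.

The gap grows by |30 − 30000/1001| = 30/1001 frames per second.
Time for a 26-frame gap: 26 ÷ (30/1001) = 13013/15 s.

13013/15 seconds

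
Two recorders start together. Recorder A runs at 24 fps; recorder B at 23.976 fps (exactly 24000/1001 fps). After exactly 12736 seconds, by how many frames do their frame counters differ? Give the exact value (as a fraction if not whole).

A emits 24 × 12736 = 305664 frames; B emits 24000/1001 × 12736 = 305664000/1001.
Difference = 305664/1001 frames (≈ 305.3586); B is behind A.

305664/1001 frames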